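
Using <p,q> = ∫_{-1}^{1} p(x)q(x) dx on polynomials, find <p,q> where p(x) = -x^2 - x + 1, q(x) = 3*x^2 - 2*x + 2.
<p,q> = 24/5

Expand the product: p(x)·q(x) = -3*x^4 - x^3 + 3*x^2 - 4*x + 2.
∫_{-1}^{1} of each monomial x^k gives [2/(k+1) if k even, 0 if k odd]. Integrating term-by-term (or equivalently evaluating the antiderivative F(x) = -3*x^5/5 - x^4/4 + x^3 - 2*x^2 + 2*x at the endpoints):
  F(1) − F(−1) = 3/20 − (-93/20) = 24/5.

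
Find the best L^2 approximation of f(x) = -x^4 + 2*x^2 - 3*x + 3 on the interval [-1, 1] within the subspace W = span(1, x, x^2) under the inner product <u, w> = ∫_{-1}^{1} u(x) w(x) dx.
g(x) = 8*x^2/7 - 3*x + 108/35

The best approximation g ∈ W is the orthogonal projection of f onto W. Writing g = a_0 + a_1 x + a_2 x^2, the coefficients solve the normal equations G · a = b where
  G_{ij} = <φ_i, φ_j> and b_i = <f, φ_i>, with φ_0 = 1, φ_1 = x, φ_2 = x^2.
G =
  [2, 0, 2/3]
  [0, 2/3, 0]
  [2/3, 0, 2/5],
b = (104/15, -2, 88/35).
Solving gives a_0 = 108/35, a_1 = -3, a_2 = 8/7, so
  g(x) = 8*x^2/7 - 3*x + 108/35.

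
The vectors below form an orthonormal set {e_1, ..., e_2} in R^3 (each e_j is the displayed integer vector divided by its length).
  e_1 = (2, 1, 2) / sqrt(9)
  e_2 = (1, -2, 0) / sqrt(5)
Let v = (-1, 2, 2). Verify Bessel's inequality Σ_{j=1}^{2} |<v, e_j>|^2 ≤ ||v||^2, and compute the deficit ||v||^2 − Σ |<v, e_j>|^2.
Σ |<v, e_j>|^2 = 61/9; ||v||^2 = 9; deficit = 20/9

Write each e_j = u_j / sqrt(<u_j, u_j>) where u_j is the displayed integer vector. Then <v, e_j> = <v, u_j> / sqrt(<u_j, u_j>), so |<v, e_j>|^2 = <v, u_j>^2 / <u_j, u_j>.
Coefficients: <v, e_1> = 4/sqrt(9), <v, e_2> = -5/sqrt(5).
Square and sum: Σ |<v, e_j>|^2 = 61/9.
Compute ||v||^2 = v·v = 9.
Deficit = 9 − 61/9 = 20/9 ≥ 0, confirming Bessel's inequality. (The deficit equals ||v − Σ <v,e_j> e_j||^2, the squared distance from v to span{e_j}.)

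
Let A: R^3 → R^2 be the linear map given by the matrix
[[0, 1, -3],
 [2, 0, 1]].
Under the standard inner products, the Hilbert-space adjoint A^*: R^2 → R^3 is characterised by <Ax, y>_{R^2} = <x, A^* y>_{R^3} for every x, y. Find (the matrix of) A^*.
A^* = A^T =
[[0, 2],
 [1, 0],
 [-3, 1]]

For real matrices with standard dot products, the defining identity <Ax, y> = <x, A^* y> gives (Ax)^T y = x^T (A^*) y, i.e. x^T A^T y = x^T (A^*) y. Since this holds for all x, y, we must have A^* = A^T. Therefore
A^* =
[[0, 2],
 [1, 0],
 [-3, 1]].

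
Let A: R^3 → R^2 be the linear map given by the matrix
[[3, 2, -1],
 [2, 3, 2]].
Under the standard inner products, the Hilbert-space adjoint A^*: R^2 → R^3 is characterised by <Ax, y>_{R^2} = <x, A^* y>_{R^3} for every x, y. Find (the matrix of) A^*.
A^* = A^T =
[[3, 2],
 [2, 3],
 [-1, 2]]

For real matrices with standard dot products, the defining identity <Ax, y> = <x, A^* y> gives (Ax)^T y = x^T (A^*) y, i.e. x^T A^T y = x^T (A^*) y. Since this holds for all x, y, we must have A^* = A^T. Therefore
A^* =
[[3, 2],
 [2, 3],
 [-1, 2]].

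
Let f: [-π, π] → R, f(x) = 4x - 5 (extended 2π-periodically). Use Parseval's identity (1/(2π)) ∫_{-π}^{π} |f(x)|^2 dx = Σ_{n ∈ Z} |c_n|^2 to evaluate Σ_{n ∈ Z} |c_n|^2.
Σ |c_n|^2 = 16π^2/3 + 25

Expand and integrate term by term over [-π, π]:
  ∫ (4x)^2 dx = 16·(2π^3/3); ∫ 2·4·(-5)·x dx = 0 (odd integrand); ∫ (-5)^2 dx = 25·2π.
So (1/(2π)) ∫_{-π}^{π} (4x - 5)^2 dx = 16π^2/3 + 25 = 16π^2/3 + 25.
Parseval ⇒ Σ |c_n|^2 = 16π^2/3 + 25.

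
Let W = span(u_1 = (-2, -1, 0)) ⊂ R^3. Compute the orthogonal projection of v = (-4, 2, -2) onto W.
proj_W(v) = (-12/5, -6/5, 0)

Set up U = [u_1 | ... | u_1] ∈ R^(3×1). The projector onto W = col(U) is P = U (U^T U)^(-1) U^T.
Compute U^T U =
  [5],
and U^T v = (6).
Solve U^T U · c = U^T v for the coefficients: c = (6/5). The projection is proj_W(v) = U c.
Check: (v - proj_W(v)) · u_1 = 0  (should be 0).
Result: proj_W(v) = (-12/5, -6/5, 0).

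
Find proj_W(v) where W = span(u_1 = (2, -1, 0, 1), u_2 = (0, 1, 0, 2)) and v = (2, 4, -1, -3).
proj_W(v) = (-26/29, 4/29, 0, -31/29)

Set up U = [u_1 | ... | u_2] ∈ R^(4×2). The projector onto W = col(U) is P = U (U^T U)^(-1) U^T.
Compute U^T U =
  [6, 1]
  [1, 5],
and U^T v = (-3, -2).
Solve U^T U · c = U^T v for the coefficients: c = (-13/29, -9/29). The projection is proj_W(v) = U c.
Check: (v - proj_W(v)) · u_1 = 0  (should be 0).
Check: (v - proj_W(v)) · u_2 = 0  (should be 0).
Result: proj_W(v) = (-26/29, 4/29, 0, -31/29).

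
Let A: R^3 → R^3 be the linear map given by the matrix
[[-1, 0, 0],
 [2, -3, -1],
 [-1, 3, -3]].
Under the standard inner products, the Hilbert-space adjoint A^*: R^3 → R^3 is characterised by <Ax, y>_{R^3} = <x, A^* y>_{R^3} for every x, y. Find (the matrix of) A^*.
A^* = A^T =
[[-1, 2, -1],
 [0, -3, 3],
 [0, -1, -3]]

For real matrices with standard dot products, the defining identity <Ax, y> = <x, A^* y> gives (Ax)^T y = x^T (A^*) y, i.e. x^T A^T y = x^T (A^*) y. Since this holds for all x, y, we must have A^* = A^T. Therefore
A^* =
[[-1, 2, -1],
 [0, -3, 3],
 [0, -1, -3]].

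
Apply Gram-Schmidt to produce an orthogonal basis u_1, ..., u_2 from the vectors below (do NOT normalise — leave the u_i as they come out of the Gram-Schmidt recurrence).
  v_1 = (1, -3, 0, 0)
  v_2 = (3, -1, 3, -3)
Orthogonal basis:
  u_1 = (1, -3, 0, 0)
  u_2 = (12/5, 4/5, 3, -3)

Apply the Gram-Schmidt recurrence
  u_1 = v_1
  u_i = v_i − Σ_{j<i} ((v_i · u_j) / (u_j · u_j)) · u_j.

Step by step this gives:
  u_1 = (1, -3, 0, 0)
  u_2 = (12/5, 4/5, 3, -3)

Orthogonality check:
  u_2 · u_1 = 0 (should be 0)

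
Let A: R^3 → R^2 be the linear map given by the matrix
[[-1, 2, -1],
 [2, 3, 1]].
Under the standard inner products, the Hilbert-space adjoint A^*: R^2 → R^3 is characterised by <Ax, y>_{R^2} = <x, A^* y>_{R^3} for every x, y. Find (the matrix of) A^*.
A^* = A^T =
[[-1, 2],
 [2, 3],
 [-1, 1]]

For real matrices with standard dot products, the defining identity <Ax, y> = <x, A^* y> gives (Ax)^T y = x^T (A^*) y, i.e. x^T A^T y = x^T (A^*) y. Since this holds for all x, y, we must have A^* = A^T. Therefore
A^* =
[[-1, 2],
 [2, 3],
 [-1, 1]].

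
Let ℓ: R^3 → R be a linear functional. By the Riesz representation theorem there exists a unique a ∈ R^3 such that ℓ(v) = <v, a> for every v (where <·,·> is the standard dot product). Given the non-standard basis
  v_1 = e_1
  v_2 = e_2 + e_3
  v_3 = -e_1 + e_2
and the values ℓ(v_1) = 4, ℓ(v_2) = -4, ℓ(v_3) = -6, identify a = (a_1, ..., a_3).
a = (4, -2, -2)

Write a = (a_1, ..., a_3) in the standard basis. For each basis vector v_i, ℓ(v_i) = <v_i, a> is a linear equation in the a_j's. Collect the n equations into a matrix system V a = ℓ, where row i of V is v_i (expressed in the standard basis). Since V is invertible (lower-triangular with 1s on the diagonal, up to permutation), solve by back-substitution:
  V =
[[1, 0, 0],
 [0, 1, 1],
 [-1, 1, 0]]
  V a = (4, -4, -6)
Solving gives a = (4, -2, -2).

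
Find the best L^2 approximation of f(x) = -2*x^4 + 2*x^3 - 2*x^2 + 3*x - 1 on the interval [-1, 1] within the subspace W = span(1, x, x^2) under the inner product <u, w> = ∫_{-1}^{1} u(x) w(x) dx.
g(x) = -26*x^2/7 + 21*x/5 - 29/35

The best approximation g ∈ W is the orthogonal projection of f onto W. Writing g = a_0 + a_1 x + a_2 x^2, the coefficients solve the normal equations G · a = b where
  G_{ij} = <φ_i, φ_j> and b_i = <f, φ_i>, with φ_0 = 1, φ_1 = x, φ_2 = x^2.
G =
  [2, 0, 2/3]
  [0, 2/3, 0]
  [2/3, 0, 2/5],
b = (-62/15, 14/5, -214/105).
Solving gives a_0 = -29/35, a_1 = 21/5, a_2 = -26/7, so
  g(x) = -26*x^2/7 + 21*x/5 - 29/35.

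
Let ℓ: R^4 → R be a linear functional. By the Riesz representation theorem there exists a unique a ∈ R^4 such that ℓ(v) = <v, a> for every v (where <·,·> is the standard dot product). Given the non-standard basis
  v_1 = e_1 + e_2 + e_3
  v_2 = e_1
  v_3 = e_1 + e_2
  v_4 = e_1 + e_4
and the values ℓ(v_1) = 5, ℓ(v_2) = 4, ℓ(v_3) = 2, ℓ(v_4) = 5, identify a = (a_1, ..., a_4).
a = (4, -2, 3, 1)

Write a = (a_1, ..., a_4) in the standard basis. For each basis vector v_i, ℓ(v_i) = <v_i, a> is a linear equation in the a_j's. Collect the n equations into a matrix system V a = ℓ, where row i of V is v_i (expressed in the standard basis). Since V is invertible (lower-triangular with 1s on the diagonal, up to permutation), solve by back-substitution:
  V =
[[1, 1, 1, 0],
 [1, 0, 0, 0],
 [1, 1, 0, 0],
 [1, 0, 0, 1]]
  V a = (5, 4, 2, 5)
Solving gives a = (4, -2, 3, 1).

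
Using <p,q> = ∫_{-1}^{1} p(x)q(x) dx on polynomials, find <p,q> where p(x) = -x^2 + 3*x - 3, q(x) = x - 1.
<p,q> = 26/3

Expand the product: p(x)·q(x) = -x^3 + 4*x^2 - 6*x + 3.
∫_{-1}^{1} of each monomial x^k gives [2/(k+1) if k even, 0 if k odd]. Integrating term-by-term (or equivalently evaluating the antiderivative F(x) = -x^4/4 + 4*x^3/3 - 3*x^2 + 3*x at the endpoints):
  F(1) − F(−1) = 13/12 − (-91/12) = 26/3.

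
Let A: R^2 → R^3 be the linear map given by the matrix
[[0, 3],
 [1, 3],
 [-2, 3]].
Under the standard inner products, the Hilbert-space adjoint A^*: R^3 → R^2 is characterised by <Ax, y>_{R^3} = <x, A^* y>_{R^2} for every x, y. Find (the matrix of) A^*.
A^* = A^T =
[[0, 1, -2],
 [3, 3, 3]]

For real matrices with standard dot products, the defining identity <Ax, y> = <x, A^* y> gives (Ax)^T y = x^T (A^*) y, i.e. x^T A^T y = x^T (A^*) y. Since this holds for all x, y, we must have A^* = A^T. Therefore
A^* =
[[0, 1, -2],
 [3, 3, 3]].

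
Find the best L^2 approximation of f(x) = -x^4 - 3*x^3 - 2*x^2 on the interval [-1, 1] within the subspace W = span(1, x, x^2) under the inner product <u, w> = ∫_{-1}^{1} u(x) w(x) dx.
g(x) = -20*x^2/7 - 9*x/5 + 3/35

The best approximation g ∈ W is the orthogonal projection of f onto W. Writing g = a_0 + a_1 x + a_2 x^2, the coefficients solve the normal equations G · a = b where
  G_{ij} = <φ_i, φ_j> and b_i = <f, φ_i>, with φ_0 = 1, φ_1 = x, φ_2 = x^2.
G =
  [2, 0, 2/3]
  [0, 2/3, 0]
  [2/3, 0, 2/5],
b = (-26/15, -6/5, -38/35).
Solving gives a_0 = 3/35, a_1 = -9/5, a_2 = -20/7, so
  g(x) = -20*x^2/7 - 9*x/5 + 3/35.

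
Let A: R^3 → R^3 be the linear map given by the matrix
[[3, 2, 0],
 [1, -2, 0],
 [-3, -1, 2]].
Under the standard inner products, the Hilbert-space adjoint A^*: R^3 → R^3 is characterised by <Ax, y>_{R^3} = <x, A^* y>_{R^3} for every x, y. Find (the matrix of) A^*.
A^* = A^T =
[[3, 1, -3],
 [2, -2, -1],
 [0, 0, 2]]

For real matrices with standard dot products, the defining identity <Ax, y> = <x, A^* y> gives (Ax)^T y = x^T (A^*) y, i.e. x^T A^T y = x^T (A^*) y. Since this holds for all x, y, we must have A^* = A^T. Therefore
A^* =
[[3, 1, -3],
 [2, -2, -1],
 [0, 0, 2]].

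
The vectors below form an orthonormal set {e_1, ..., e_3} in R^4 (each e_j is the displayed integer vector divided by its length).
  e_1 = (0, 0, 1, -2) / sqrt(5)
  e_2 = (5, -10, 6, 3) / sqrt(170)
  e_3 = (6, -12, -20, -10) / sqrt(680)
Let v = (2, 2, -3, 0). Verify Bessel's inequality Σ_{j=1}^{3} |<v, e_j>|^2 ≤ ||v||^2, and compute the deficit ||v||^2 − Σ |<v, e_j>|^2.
Σ |<v, e_j>|^2 = 49/5; ||v||^2 = 17; deficit = 36/5

Write each e_j = u_j / sqrt(<u_j, u_j>) where u_j is the displayed integer vector. Then <v, e_j> = <v, u_j> / sqrt(<u_j, u_j>), so |<v, e_j>|^2 = <v, u_j>^2 / <u_j, u_j>.
Coefficients: <v, e_1> = -3/sqrt(5), <v, e_2> = -28/sqrt(170), <v, e_3> = 48/sqrt(680).
Square and sum: Σ |<v, e_j>|^2 = 49/5.
Compute ||v||^2 = v·v = 17.
Deficit = 17 − 49/5 = 36/5 ≥ 0, confirming Bessel's inequality. (The deficit equals ||v − Σ <v,e_j> e_j||^2, the squared distance from v to span{e_j}.)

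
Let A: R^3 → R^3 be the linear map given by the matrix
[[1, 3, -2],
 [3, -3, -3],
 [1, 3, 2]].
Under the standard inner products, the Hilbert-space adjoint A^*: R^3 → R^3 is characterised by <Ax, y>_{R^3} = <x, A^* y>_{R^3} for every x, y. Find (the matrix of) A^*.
A^* = A^T =
[[1, 3, 1],
 [3, -3, 3],
 [-2, -3, 2]]

For real matrices with standard dot products, the defining identity <Ax, y> = <x, A^* y> gives (Ax)^T y = x^T (A^*) y, i.e. x^T A^T y = x^T (A^*) y. Since this holds for all x, y, we must have A^* = A^T. Therefore
A^* =
[[1, 3, 1],
 [3, -3, 3],
 [-2, -3, 2]].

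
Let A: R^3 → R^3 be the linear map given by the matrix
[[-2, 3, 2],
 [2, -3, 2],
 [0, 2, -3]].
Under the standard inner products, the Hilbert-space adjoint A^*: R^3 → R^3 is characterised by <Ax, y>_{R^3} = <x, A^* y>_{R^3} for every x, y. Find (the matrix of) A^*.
A^* = A^T =
[[-2, 2, 0],
 [3, -3, 2],
 [2, 2, -3]]

For real matrices with standard dot products, the defining identity <Ax, y> = <x, A^* y> gives (Ax)^T y = x^T (A^*) y, i.e. x^T A^T y = x^T (A^*) y. Since this holds for all x, y, we must have A^* = A^T. Therefore
A^* =
[[-2, 2, 0],
 [3, -3, 2],
 [2, 2, -3]].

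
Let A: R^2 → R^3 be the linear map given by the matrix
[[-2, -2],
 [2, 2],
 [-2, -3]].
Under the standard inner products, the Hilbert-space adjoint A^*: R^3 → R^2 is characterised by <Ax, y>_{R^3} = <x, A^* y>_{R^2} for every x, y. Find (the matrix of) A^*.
A^* = A^T =
[[-2, 2, -2],
 [-2, 2, -3]]

For real matrices with standard dot products, the defining identity <Ax, y> = <x, A^* y> gives (Ax)^T y = x^T (A^*) y, i.e. x^T A^T y = x^T (A^*) y. Since this holds for all x, y, we must have A^* = A^T. Therefore
A^* =
[[-2, 2, -2],
 [-2, 2, -3]].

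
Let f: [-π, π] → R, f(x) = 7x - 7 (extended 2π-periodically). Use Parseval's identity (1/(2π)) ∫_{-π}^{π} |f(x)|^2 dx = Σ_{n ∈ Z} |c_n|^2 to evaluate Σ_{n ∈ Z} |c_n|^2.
Σ |c_n|^2 = 49π^2/3 + 49

Expand and integrate term by term over [-π, π]:
  ∫ (7x)^2 dx = 49·(2π^3/3); ∫ 2·7·(-7)·x dx = 0 (odd integrand); ∫ (-7)^2 dx = 49·2π.
So (1/(2π)) ∫_{-π}^{π} (7x - 7)^2 dx = 49π^2/3 + 49 = 49π^2/3 + 49.
Parseval ⇒ Σ |c_n|^2 = 49π^2/3 + 49.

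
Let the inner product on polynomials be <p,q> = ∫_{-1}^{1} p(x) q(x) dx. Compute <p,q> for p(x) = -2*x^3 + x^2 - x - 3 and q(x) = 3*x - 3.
<p,q> = 58/5

Expand the product: p(x)·q(x) = -6*x^4 + 9*x^3 - 6*x^2 - 6*x + 9.
∫_{-1}^{1} of each monomial x^k gives [2/(k+1) if k even, 0 if k odd]. Integrating term-by-term (or equivalently evaluating the antiderivative F(x) = -6*x^5/5 + 9*x^4/4 - 2*x^3 - 3*x^2 + 9*x at the endpoints):
  F(1) − F(−1) = 101/20 − (-131/20) = 58/5.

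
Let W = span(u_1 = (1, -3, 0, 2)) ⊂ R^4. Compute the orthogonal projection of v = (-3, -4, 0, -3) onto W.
proj_W(v) = (3/14, -9/14, 0, 3/7)

Set up U = [u_1 | ... | u_1] ∈ R^(4×1). The projector onto W = col(U) is P = U (U^T U)^(-1) U^T.
Compute U^T U =
  [14],
and U^T v = (3).
Solve U^T U · c = U^T v for the coefficients: c = (3/14). The projection is proj_W(v) = U c.
Check: (v - proj_W(v)) · u_1 = 0  (should be 0).
Result: proj_W(v) = (3/14, -9/14, 0, 3/7).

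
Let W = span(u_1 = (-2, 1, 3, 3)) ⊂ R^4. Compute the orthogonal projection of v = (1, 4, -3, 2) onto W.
proj_W(v) = (2/23, -1/23, -3/23, -3/23)

Set up U = [u_1 | ... | u_1] ∈ R^(4×1). The projector onto W = col(U) is P = U (U^T U)^(-1) U^T.
Compute U^T U =
  [23],
and U^T v = (-1).
Solve U^T U · c = U^T v for the coefficients: c = (-1/23). The projection is proj_W(v) = U c.
Check: (v - proj_W(v)) · u_1 = 0  (should be 0).
Result: proj_W(v) = (2/23, -1/23, -3/23, -3/23).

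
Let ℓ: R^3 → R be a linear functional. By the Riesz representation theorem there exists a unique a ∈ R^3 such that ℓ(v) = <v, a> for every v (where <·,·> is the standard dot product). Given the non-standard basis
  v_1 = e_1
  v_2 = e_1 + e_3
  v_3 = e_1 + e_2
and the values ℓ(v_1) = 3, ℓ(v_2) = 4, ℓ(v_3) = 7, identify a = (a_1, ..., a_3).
a = (3, 4, 1)

Write a = (a_1, ..., a_3) in the standard basis. For each basis vector v_i, ℓ(v_i) = <v_i, a> is a linear equation in the a_j's. Collect the n equations into a matrix system V a = ℓ, where row i of V is v_i (expressed in the standard basis). Since V is invertible (lower-triangular with 1s on the diagonal, up to permutation), solve by back-substitution:
  V =
[[1, 0, 0],
 [1, 0, 1],
 [1, 1, 0]]
  V a = (3, 4, 7)
Solving gives a = (3, 4, 1).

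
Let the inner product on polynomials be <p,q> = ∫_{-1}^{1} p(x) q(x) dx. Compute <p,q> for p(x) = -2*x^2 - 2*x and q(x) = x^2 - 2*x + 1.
<p,q> = 8/15

Expand the product: p(x)·q(x) = -2*x^4 + 2*x^3 + 2*x^2 - 2*x.
∫_{-1}^{1} of each monomial x^k gives [2/(k+1) if k even, 0 if k odd]. Integrating term-by-term (or equivalently evaluating the antiderivative F(x) = -2*x^5/5 + x^4/2 + 2*x^3/3 - x^2 at the endpoints):
  F(1) − F(−1) = -7/30 − (-23/30) = 8/15.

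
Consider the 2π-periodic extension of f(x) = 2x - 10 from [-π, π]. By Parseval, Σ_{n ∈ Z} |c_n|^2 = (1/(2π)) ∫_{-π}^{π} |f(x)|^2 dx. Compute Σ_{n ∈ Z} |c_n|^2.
Σ |c_n|^2 = 4π^2/3 + 100

Expand and integrate term by term over [-π, π]:
  ∫ (2x)^2 dx = 4·(2π^3/3); ∫ 2·2·(-10)·x dx = 0 (odd integrand); ∫ (-10)^2 dx = 100·2π.
So (1/(2π)) ∫_{-π}^{π} (2x - 10)^2 dx = 4π^2/3 + 100 = 4π^2/3 + 100.
Parseval ⇒ Σ |c_n|^2 = 4π^2/3 + 100.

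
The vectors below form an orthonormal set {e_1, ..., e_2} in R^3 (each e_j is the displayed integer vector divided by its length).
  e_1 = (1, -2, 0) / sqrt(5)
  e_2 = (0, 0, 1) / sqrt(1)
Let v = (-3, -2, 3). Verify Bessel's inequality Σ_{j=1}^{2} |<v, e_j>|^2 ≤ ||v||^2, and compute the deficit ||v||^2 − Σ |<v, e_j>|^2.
Σ |<v, e_j>|^2 = 46/5; ||v||^2 = 22; deficit = 64/5

Write each e_j = u_j / sqrt(<u_j, u_j>) where u_j is the displayed integer vector. Then <v, e_j> = <v, u_j> / sqrt(<u_j, u_j>), so |<v, e_j>|^2 = <v, u_j>^2 / <u_j, u_j>.
Coefficients: <v, e_1> = 1/sqrt(5), <v, e_2> = 3/sqrt(1).
Square and sum: Σ |<v, e_j>|^2 = 46/5.
Compute ||v||^2 = v·v = 22.
Deficit = 22 − 46/5 = 64/5 ≥ 0, confirming Bessel's inequality. (The deficit equals ||v − Σ <v,e_j> e_j||^2, the squared distance from v to span{e_j}.)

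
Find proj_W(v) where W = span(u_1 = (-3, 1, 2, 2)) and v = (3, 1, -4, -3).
proj_W(v) = (11/3, -11/9, -22/9, -22/9)

Set up U = [u_1 | ... | u_1] ∈ R^(4×1). The projector onto W = col(U) is P = U (U^T U)^(-1) U^T.
Compute U^T U =
  [18],
and U^T v = (-22).
Solve U^T U · c = U^T v for the coefficients: c = (-11/9). The projection is proj_W(v) = U c.
Check: (v - proj_W(v)) · u_1 = 0  (should be 0).
Result: proj_W(v) = (11/3, -11/9, -22/9, -22/9).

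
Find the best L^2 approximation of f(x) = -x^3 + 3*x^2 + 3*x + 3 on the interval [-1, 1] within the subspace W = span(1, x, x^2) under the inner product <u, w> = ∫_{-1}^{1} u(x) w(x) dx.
g(x) = 3*x^2 + 12*x/5 + 3

The best approximation g ∈ W is the orthogonal projection of f onto W. Writing g = a_0 + a_1 x + a_2 x^2, the coefficients solve the normal equations G · a = b where
  G_{ij} = <φ_i, φ_j> and b_i = <f, φ_i>, with φ_0 = 1, φ_1 = x, φ_2 = x^2.
G =
  [2, 0, 2/3]
  [0, 2/3, 0]
  [2/3, 0, 2/5],
b = (8, 8/5, 16/5).
Solving gives a_0 = 3, a_1 = 12/5, a_2 = 3, so
  g(x) = 3*x^2 + 12*x/5 + 3.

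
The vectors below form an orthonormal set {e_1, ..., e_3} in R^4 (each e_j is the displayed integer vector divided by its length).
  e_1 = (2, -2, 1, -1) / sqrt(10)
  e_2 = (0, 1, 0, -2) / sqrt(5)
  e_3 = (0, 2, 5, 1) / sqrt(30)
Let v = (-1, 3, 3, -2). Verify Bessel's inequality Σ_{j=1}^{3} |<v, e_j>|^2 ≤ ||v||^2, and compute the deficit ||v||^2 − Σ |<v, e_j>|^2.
Σ |<v, e_j>|^2 = 341/15; ||v||^2 = 23; deficit = 4/15

Write each e_j = u_j / sqrt(<u_j, u_j>) where u_j is the displayed integer vector. Then <v, e_j> = <v, u_j> / sqrt(<u_j, u_j>), so |<v, e_j>|^2 = <v, u_j>^2 / <u_j, u_j>.
Coefficients: <v, e_1> = -3/sqrt(10), <v, e_2> = 7/sqrt(5), <v, e_3> = 19/sqrt(30).
Square and sum: Σ |<v, e_j>|^2 = 341/15.
Compute ||v||^2 = v·v = 23.
Deficit = 23 − 341/15 = 4/15 ≥ 0, confirming Bessel's inequality. (The deficit equals ||v − Σ <v,e_j> e_j||^2, the squared distance from v to span{e_j}.)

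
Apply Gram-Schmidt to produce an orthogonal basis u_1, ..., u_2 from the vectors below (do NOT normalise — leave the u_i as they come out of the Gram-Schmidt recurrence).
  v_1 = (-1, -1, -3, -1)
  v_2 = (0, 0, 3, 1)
Orthogonal basis:
  u_1 = (-1, -1, -3, -1)
  u_2 = (-5/6, -5/6, 1/2, 1/6)

Apply the Gram-Schmidt recurrence
  u_1 = v_1
  u_i = v_i − Σ_{j<i} ((v_i · u_j) / (u_j · u_j)) · u_j.

Step by step this gives:
  u_1 = (-1, -1, -3, -1)
  u_2 = (-5/6, -5/6, 1/2, 1/6)

Orthogonality check:
  u_2 · u_1 = 0 (should be 0)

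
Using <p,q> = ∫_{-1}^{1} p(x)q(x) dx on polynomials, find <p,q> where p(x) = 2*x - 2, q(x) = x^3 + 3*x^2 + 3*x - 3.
<p,q> = 64/5

Expand the product: p(x)·q(x) = 2*x^4 + 4*x^3 - 12*x + 6.
∫_{-1}^{1} of each monomial x^k gives [2/(k+1) if k even, 0 if k odd]. Integrating term-by-term (or equivalently evaluating the antiderivative F(x) = 2*x^5/5 + x^4 - 6*x^2 + 6*x at the endpoints):
  F(1) − F(−1) = 7/5 − (-57/5) = 64/5.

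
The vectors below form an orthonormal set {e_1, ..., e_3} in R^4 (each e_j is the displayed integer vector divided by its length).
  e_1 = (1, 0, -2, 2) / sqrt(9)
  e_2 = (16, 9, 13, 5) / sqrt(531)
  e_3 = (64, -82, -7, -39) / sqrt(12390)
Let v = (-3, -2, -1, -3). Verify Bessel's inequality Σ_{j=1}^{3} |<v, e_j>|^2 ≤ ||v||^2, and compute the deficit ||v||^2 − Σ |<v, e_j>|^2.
Σ |<v, e_j>|^2 = 799/35; ||v||^2 = 23; deficit = 6/35

Write each e_j = u_j / sqrt(<u_j, u_j>) where u_j is the displayed integer vector. Then <v, e_j> = <v, u_j> / sqrt(<u_j, u_j>), so |<v, e_j>|^2 = <v, u_j>^2 / <u_j, u_j>.
Coefficients: <v, e_1> = -7/sqrt(9), <v, e_2> = -94/sqrt(531), <v, e_3> = 96/sqrt(12390).
Square and sum: Σ |<v, e_j>|^2 = 799/35.
Compute ||v||^2 = v·v = 23.
Deficit = 23 − 799/35 = 6/35 ≥ 0, confirming Bessel's inequality. (The deficit equals ||v − Σ <v,e_j> e_j||^2, the squared distance from v to span{e_j}.)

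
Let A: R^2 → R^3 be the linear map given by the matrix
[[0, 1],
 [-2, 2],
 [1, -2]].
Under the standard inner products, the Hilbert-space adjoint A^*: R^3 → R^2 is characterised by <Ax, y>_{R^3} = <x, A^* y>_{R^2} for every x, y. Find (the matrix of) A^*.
A^* = A^T =
[[0, -2, 1],
 [1, 2, -2]]

For real matrices with standard dot products, the defining identity <Ax, y> = <x, A^* y> gives (Ax)^T y = x^T (A^*) y, i.e. x^T A^T y = x^T (A^*) y. Since this holds for all x, y, we must have A^* = A^T. Therefore
A^* =
[[0, -2, 1],
 [1, 2, -2]].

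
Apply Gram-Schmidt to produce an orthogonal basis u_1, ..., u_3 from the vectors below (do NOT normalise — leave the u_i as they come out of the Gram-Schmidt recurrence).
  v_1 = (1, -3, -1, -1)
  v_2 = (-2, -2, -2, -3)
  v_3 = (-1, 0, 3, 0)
Orthogonal basis:
  u_1 = (1, -3, -1, -1)
  u_2 = (-11/4, 1/4, -5/4, -9/4)
  u_3 = (-49/57, -56/57, 49/19, -28/57)

Apply the Gram-Schmidt recurrence
  u_1 = v_1
  u_i = v_i − Σ_{j<i} ((v_i · u_j) / (u_j · u_j)) · u_j.

Step by step this gives:
  u_1 = (1, -3, -1, -1)
  u_2 = (-11/4, 1/4, -5/4, -9/4)
  u_3 = (-49/57, -56/57, 49/19, -28/57)

Orthogonality check:
  u_2 · u_1 = 0 (should be 0)
  u_3 · u_1 = 0 (should be 0)
  u_3 · u_2 = 0 (should be 0)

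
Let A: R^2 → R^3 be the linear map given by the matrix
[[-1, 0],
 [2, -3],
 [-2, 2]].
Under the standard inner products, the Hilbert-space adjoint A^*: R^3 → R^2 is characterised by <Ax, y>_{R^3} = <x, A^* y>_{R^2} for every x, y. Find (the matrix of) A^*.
A^* = A^T =
[[-1, 2, -2],
 [0, -3, 2]]

For real matrices with standard dot products, the defining identity <Ax, y> = <x, A^* y> gives (Ax)^T y = x^T (A^*) y, i.e. x^T A^T y = x^T (A^*) y. Since this holds for all x, y, we must have A^* = A^T. Therefore
A^* =
[[-1, 2, -2],
 [0, -3, 2]].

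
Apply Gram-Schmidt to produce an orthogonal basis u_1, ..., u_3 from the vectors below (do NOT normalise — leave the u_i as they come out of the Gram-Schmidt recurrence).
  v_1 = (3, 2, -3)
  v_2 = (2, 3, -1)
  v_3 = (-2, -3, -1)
Orthogonal basis:
  u_1 = (3, 2, -3)
  u_2 = (-1/22, 18/11, 23/22)
  u_3 = (-70/83, 30/83, -50/83)

Apply the Gram-Schmidt recurrence
  u_1 = v_1
  u_i = v_i − Σ_{j<i} ((v_i · u_j) / (u_j · u_j)) · u_j.

Step by step this gives:
  u_1 = (3, 2, -3)
  u_2 = (-1/22, 18/11, 23/22)
  u_3 = (-70/83, 30/83, -50/83)

Orthogonality check:
  u_2 · u_1 = 0 (should be 0)
  u_3 · u_1 = 0 (should be 0)
  u_3 · u_2 = 0 (should be 0)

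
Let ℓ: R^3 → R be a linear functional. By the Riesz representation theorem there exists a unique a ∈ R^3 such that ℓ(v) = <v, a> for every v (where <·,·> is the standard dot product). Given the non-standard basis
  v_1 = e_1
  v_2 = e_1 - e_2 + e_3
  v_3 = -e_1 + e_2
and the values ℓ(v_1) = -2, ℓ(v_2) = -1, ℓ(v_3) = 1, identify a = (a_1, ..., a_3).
a = (-2, -1, 0)

Write a = (a_1, ..., a_3) in the standard basis. For each basis vector v_i, ℓ(v_i) = <v_i, a> is a linear equation in the a_j's. Collect the n equations into a matrix system V a = ℓ, where row i of V is v_i (expressed in the standard basis). Since V is invertible (lower-triangular with 1s on the diagonal, up to permutation), solve by back-substitution:
  V =
[[1, 0, 0],
 [1, -1, 1],
 [-1, 1, 0]]
  V a = (-2, -1, 1)
Solving gives a = (-2, -1, 0).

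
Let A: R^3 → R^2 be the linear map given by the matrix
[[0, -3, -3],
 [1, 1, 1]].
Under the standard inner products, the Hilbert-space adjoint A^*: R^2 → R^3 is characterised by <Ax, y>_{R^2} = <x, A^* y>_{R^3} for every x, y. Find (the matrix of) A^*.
A^* = A^T =
[[0, 1],
 [-3, 1],
 [-3, 1]]

For real matrices with standard dot products, the defining identity <Ax, y> = <x, A^* y> gives (Ax)^T y = x^T (A^*) y, i.e. x^T A^T y = x^T (A^*) y. Since this holds for all x, y, we must have A^* = A^T. Therefore
A^* =
[[0, 1],
 [-3, 1],
 [-3, 1]].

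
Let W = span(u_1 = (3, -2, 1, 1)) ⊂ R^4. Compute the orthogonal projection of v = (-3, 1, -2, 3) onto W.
proj_W(v) = (-2, 4/3, -2/3, -2/3)

Set up U = [u_1 | ... | u_1] ∈ R^(4×1). The projector onto W = col(U) is P = U (U^T U)^(-1) U^T.
Compute U^T U =
  [15],
and U^T v = (-10).
Solve U^T U · c = U^T v for the coefficients: c = (-2/3). The projection is proj_W(v) = U c.
Check: (v - proj_W(v)) · u_1 = 0  (should be 0).
Result: proj_W(v) = (-2, 4/3, -2/3, -2/3).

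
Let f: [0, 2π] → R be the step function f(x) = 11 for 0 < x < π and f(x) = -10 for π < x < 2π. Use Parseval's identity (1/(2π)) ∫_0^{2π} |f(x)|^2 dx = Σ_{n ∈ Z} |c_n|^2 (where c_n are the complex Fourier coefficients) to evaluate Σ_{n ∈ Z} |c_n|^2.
Σ |c_n|^2 = 221/2

Parseval equates the L^2 energy of f (normalised by 1/(2π)) with the ℓ^2 sum of its Fourier coefficients: (1/(2π)) ∫_0^{2π} |f|^2 = Σ |c_n|^2.
Compute the left side: (1/(2π)) [∫_0^π 11^2 dx + ∫_π^{2π} (-10)^2 dx] = (1/(2π)) · (121π + 100π) = (121 + 100)/2 = 221/2.
So Σ_{n ∈ Z} |c_n|^2 = 221/2.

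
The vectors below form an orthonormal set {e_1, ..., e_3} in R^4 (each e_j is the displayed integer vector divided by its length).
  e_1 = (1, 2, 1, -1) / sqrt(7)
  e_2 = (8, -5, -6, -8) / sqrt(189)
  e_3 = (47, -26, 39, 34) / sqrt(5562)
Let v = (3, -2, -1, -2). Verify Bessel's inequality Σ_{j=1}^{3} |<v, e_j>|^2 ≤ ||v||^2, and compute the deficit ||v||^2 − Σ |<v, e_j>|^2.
Σ |<v, e_j>|^2 = 1846/103; ||v||^2 = 18; deficit = 8/103

Write each e_j = u_j / sqrt(<u_j, u_j>) where u_j is the displayed integer vector. Then <v, e_j> = <v, u_j> / sqrt(<u_j, u_j>), so |<v, e_j>|^2 = <v, u_j>^2 / <u_j, u_j>.
Coefficients: <v, e_1> = 0/sqrt(7), <v, e_2> = 56/sqrt(189), <v, e_3> = 86/sqrt(5562).
Square and sum: Σ |<v, e_j>|^2 = 1846/103.
Compute ||v||^2 = v·v = 18.
Deficit = 18 − 1846/103 = 8/103 ≥ 0, confirming Bessel's inequality. (The deficit equals ||v − Σ <v,e_j> e_j||^2, the squared distance from v to span{e_j}.)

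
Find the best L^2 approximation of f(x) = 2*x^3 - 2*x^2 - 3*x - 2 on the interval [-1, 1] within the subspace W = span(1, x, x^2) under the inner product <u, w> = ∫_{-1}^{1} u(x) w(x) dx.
g(x) = -2*x^2 - 9*x/5 - 2

The best approximation g ∈ W is the orthogonal projection of f onto W. Writing g = a_0 + a_1 x + a_2 x^2, the coefficients solve the normal equations G · a = b where
  G_{ij} = <φ_i, φ_j> and b_i = <f, φ_i>, with φ_0 = 1, φ_1 = x, φ_2 = x^2.
G =
  [2, 0, 2/3]
  [0, 2/3, 0]
  [2/3, 0, 2/5],
b = (-16/3, -6/5, -32/15).
Solving gives a_0 = -2, a_1 = -9/5, a_2 = -2, so
  g(x) = -2*x^2 - 9*x/5 - 2.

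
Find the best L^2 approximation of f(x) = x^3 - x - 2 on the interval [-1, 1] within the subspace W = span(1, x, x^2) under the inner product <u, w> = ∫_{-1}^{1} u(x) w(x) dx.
g(x) = -2*x/5 - 2

The best approximation g ∈ W is the orthogonal projection of f onto W. Writing g = a_0 + a_1 x + a_2 x^2, the coefficients solve the normal equations G · a = b where
  G_{ij} = <φ_i, φ_j> and b_i = <f, φ_i>, with φ_0 = 1, φ_1 = x, φ_2 = x^2.
G =
  [2, 0, 2/3]
  [0, 2/3, 0]
  [2/3, 0, 2/5],
b = (-4, -4/15, -4/3).
Solving gives a_0 = -2, a_1 = -2/5, a_2 = 0, so
  g(x) = -2*x/5 - 2.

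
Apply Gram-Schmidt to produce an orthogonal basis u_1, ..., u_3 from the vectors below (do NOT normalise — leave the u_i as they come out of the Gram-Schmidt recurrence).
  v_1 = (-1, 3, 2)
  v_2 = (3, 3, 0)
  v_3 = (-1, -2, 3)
Orthogonal basis:
  u_1 = (-1, 3, 2)
  u_2 = (24/7, 12/7, -6/7)
  u_3 = (7/6, -7/6, 7/3)

Apply the Gram-Schmidt recurrence
  u_1 = v_1
  u_i = v_i − Σ_{j<i} ((v_i · u_j) / (u_j · u_j)) · u_j.

Step by step this gives:
  u_1 = (-1, 3, 2)
  u_2 = (24/7, 12/7, -6/7)
  u_3 = (7/6, -7/6, 7/3)

Orthogonality check:
  u_2 · u_1 = 0 (should be 0)
  u_3 · u_1 = 0 (should be 0)
  u_3 · u_2 = 0 (should be 0)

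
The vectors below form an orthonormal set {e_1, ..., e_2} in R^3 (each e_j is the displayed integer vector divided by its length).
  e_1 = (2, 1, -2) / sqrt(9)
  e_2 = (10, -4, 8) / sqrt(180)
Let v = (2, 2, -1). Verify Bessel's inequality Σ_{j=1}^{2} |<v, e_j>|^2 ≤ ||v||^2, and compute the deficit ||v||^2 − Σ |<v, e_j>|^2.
Σ |<v, e_j>|^2 = 36/5; ||v||^2 = 9; deficit = 9/5

Write each e_j = u_j / sqrt(<u_j, u_j>) where u_j is the displayed integer vector. Then <v, e_j> = <v, u_j> / sqrt(<u_j, u_j>), so |<v, e_j>|^2 = <v, u_j>^2 / <u_j, u_j>.
Coefficients: <v, e_1> = 8/sqrt(9), <v, e_2> = 4/sqrt(180).
Square and sum: Σ |<v, e_j>|^2 = 36/5.
Compute ||v||^2 = v·v = 9.
Deficit = 9 − 36/5 = 9/5 ≥ 0, confirming Bessel's inequality. (The deficit equals ||v − Σ <v,e_j> e_j||^2, the squared distance from v to span{e_j}.)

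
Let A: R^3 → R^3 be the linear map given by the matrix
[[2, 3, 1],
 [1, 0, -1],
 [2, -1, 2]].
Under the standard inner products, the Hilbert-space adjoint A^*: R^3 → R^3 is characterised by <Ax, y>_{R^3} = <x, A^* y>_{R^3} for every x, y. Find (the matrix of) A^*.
A^* = A^T =
[[2, 1, 2],
 [3, 0, -1],
 [1, -1, 2]]

For real matrices with standard dot products, the defining identity <Ax, y> = <x, A^* y> gives (Ax)^T y = x^T (A^*) y, i.e. x^T A^T y = x^T (A^*) y. Since this holds for all x, y, we must have A^* = A^T. Therefore
A^* =
[[2, 1, 2],
 [3, 0, -1],
 [1, -1, 2]].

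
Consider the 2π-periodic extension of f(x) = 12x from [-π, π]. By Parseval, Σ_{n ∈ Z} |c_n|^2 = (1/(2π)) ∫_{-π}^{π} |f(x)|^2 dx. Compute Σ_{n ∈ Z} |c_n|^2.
Σ |c_n|^2 = 48π^2

Expand and integrate term by term over [-π, π]:
  ∫ (12x)^2 dx = 144·(2π^3/3); ∫ 2·12·(0)·x dx = 0 (odd integrand); ∫ 0^2 dx = 0·2π.
So (1/(2π)) ∫_{-π}^{π} (12x)^2 dx = 144π^2/3 + 0 = 48π^2.
Parseval ⇒ Σ |c_n|^2 = 48π^2.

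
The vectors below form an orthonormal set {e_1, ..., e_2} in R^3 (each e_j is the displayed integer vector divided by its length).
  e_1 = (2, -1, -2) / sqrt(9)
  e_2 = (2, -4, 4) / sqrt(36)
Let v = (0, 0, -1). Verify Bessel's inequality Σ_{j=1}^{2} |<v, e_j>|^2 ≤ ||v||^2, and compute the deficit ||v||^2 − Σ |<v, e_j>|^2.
Σ |<v, e_j>|^2 = 8/9; ||v||^2 = 1; deficit = 1/9

Write each e_j = u_j / sqrt(<u_j, u_j>) where u_j is the displayed integer vector. Then <v, e_j> = <v, u_j> / sqrt(<u_j, u_j>), so |<v, e_j>|^2 = <v, u_j>^2 / <u_j, u_j>.
Coefficients: <v, e_1> = 2/sqrt(9), <v, e_2> = -4/sqrt(36).
Square and sum: Σ |<v, e_j>|^2 = 8/9.
Compute ||v||^2 = v·v = 1.
Deficit = 1 − 8/9 = 1/9 ≥ 0, confirming Bessel's inequality. (The deficit equals ||v − Σ <v,e_j> e_j||^2, the squared distance from v to span{e_j}.)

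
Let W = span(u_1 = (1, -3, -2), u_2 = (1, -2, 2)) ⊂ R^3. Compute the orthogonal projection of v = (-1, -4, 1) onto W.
proj_W(v) = (17/13, -40/13, 10/13)

Set up U = [u_1 | ... | u_2] ∈ R^(3×2). The projector onto W = col(U) is P = U (U^T U)^(-1) U^T.
Compute U^T U =
  [14, 3]
  [3, 9],
and U^T v = (9, 9).
Solve U^T U · c = U^T v for the coefficients: c = (6/13, 11/13). The projection is proj_W(v) = U c.
Check: (v - proj_W(v)) · u_1 = 0  (should be 0).
Check: (v - proj_W(v)) · u_2 = 0  (should be 0).
Result: proj_W(v) = (17/13, -40/13, 10/13).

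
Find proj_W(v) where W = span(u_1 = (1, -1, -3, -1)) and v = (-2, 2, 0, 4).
proj_W(v) = (-2/3, 2/3, 2, 2/3)

Set up U = [u_1 | ... | u_1] ∈ R^(4×1). The projector onto W = col(U) is P = U (U^T U)^(-1) U^T.
Compute U^T U =
  [12],
and U^T v = (-8).
Solve U^T U · c = U^T v for the coefficients: c = (-2/3). The projection is proj_W(v) = U c.
Check: (v - proj_W(v)) · u_1 = 0  (should be 0).
Result: proj_W(v) = (-2/3, 2/3, 2, 2/3).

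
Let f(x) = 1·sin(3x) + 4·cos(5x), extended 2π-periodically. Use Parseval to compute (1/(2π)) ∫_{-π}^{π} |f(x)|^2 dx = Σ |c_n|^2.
Σ |c_n|^2 = 17/2

Expand |f|^2 and use orthogonality of {sin(nx), cos(mx)} on [-π, π]:
  ∫_{-π}^{π} sin(nx)^2 dx = π, ∫ cos(mx)^2 dx = π, and cross terms integrate to 0.
So ∫_{-π}^{π} f(x)^2 dx = 1^2 · π + 4^2 · π = (1 + 16)π.
Divide by 2π: (1 + 16)/2 = 17/2.
By Parseval, this equals Σ |c_n|^2.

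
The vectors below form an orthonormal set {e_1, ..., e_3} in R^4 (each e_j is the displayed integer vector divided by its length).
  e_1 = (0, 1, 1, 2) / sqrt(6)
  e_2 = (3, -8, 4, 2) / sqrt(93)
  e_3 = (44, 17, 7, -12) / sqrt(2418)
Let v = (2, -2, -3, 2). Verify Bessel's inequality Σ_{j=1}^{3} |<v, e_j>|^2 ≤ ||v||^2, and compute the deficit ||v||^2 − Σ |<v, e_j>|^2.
Σ |<v, e_j>|^2 = 30/13; ||v||^2 = 21; deficit = 243/13

Write each e_j = u_j / sqrt(<u_j, u_j>) where u_j is the displayed integer vector. Then <v, e_j> = <v, u_j> / sqrt(<u_j, u_j>), so |<v, e_j>|^2 = <v, u_j>^2 / <u_j, u_j>.
Coefficients: <v, e_1> = -1/sqrt(6), <v, e_2> = 14/sqrt(93), <v, e_3> = 9/sqrt(2418).
Square and sum: Σ |<v, e_j>|^2 = 30/13.
Compute ||v||^2 = v·v = 21.
Deficit = 21 − 30/13 = 243/13 ≥ 0, confirming Bessel's inequality. (The deficit equals ||v − Σ <v,e_j> e_j||^2, the squared distance from v to span{e_j}.)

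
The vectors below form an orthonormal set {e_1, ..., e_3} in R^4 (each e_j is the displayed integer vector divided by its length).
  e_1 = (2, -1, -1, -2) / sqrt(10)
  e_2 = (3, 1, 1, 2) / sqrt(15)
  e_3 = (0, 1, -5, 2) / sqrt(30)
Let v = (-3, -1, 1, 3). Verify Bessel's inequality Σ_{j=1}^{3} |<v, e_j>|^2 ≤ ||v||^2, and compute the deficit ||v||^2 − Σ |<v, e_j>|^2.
Σ |<v, e_j>|^2 = 15; ||v||^2 = 20; deficit = 5

Write each e_j = u_j / sqrt(<u_j, u_j>) where u_j is the displayed integer vector. Then <v, e_j> = <v, u_j> / sqrt(<u_j, u_j>), so |<v, e_j>|^2 = <v, u_j>^2 / <u_j, u_j>.
Coefficients: <v, e_1> = -12/sqrt(10), <v, e_2> = -3/sqrt(15), <v, e_3> = 0/sqrt(30).
Square and sum: Σ |<v, e_j>|^2 = 15.
Compute ||v||^2 = v·v = 20.
Deficit = 20 − 15 = 5 ≥ 0, confirming Bessel's inequality. (The deficit equals ||v − Σ <v,e_j> e_j||^2, the squared distance from v to span{e_j}.)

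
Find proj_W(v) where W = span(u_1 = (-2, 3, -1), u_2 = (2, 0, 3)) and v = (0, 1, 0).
proj_W(v) = (-36/133, 117/133, 24/133)

Set up U = [u_1 | ... | u_2] ∈ R^(3×2). The projector onto W = col(U) is P = U (U^T U)^(-1) U^T.
Compute U^T U =
  [14, -7]
  [-7, 13],
and U^T v = (3, 0).
Solve U^T U · c = U^T v for the coefficients: c = (39/133, 3/19). The projection is proj_W(v) = U c.
Check: (v - proj_W(v)) · u_1 = 0  (should be 0).
Check: (v - proj_W(v)) · u_2 = 0  (should be 0).
Result: proj_W(v) = (-36/133, 117/133, 24/133).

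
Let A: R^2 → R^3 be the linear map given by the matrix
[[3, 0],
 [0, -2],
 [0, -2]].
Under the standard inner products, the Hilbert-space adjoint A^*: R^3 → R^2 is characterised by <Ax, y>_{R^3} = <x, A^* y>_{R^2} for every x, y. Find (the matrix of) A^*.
A^* = A^T =
[[3, 0, 0],
 [0, -2, -2]]

For real matrices with standard dot products, the defining identity <Ax, y> = <x, A^* y> gives (Ax)^T y = x^T (A^*) y, i.e. x^T A^T y = x^T (A^*) y. Since this holds for all x, y, we must have A^* = A^T. Therefore
A^* =
[[3, 0, 0],
 [0, -2, -2]].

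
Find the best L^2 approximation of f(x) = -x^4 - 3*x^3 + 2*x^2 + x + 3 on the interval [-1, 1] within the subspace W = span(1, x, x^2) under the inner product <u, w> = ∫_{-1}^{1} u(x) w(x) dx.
g(x) = 8*x^2/7 - 4*x/5 + 108/35

The best approximation g ∈ W is the orthogonal projection of f onto W. Writing g = a_0 + a_1 x + a_2 x^2, the coefficients solve the normal equations G · a = b where
  G_{ij} = <φ_i, φ_j> and b_i = <f, φ_i>, with φ_0 = 1, φ_1 = x, φ_2 = x^2.
G =
  [2, 0, 2/3]
  [0, 2/3, 0]
  [2/3, 0, 2/5],
b = (104/15, -8/15, 88/35).
Solving gives a_0 = 108/35, a_1 = -4/5, a_2 = 8/7, so
  g(x) = 8*x^2/7 - 4*x/5 + 108/35.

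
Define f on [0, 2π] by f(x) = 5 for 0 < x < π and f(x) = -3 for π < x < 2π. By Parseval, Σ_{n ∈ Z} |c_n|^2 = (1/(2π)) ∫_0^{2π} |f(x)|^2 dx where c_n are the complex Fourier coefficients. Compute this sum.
Σ |c_n|^2 = 17

Parseval equates the L^2 energy of f (normalised by 1/(2π)) with the ℓ^2 sum of its Fourier coefficients: (1/(2π)) ∫_0^{2π} |f|^2 = Σ |c_n|^2.
Compute the left side: (1/(2π)) [∫_0^π 5^2 dx + ∫_π^{2π} (-3)^2 dx] = (1/(2π)) · (25π + 9π) = (25 + 9)/2 = 17.
So Σ_{n ∈ Z} |c_n|^2 = 17.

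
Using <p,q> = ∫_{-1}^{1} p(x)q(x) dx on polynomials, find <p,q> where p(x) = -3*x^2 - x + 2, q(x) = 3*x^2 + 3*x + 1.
<p,q> = 2/5

Expand the product: p(x)·q(x) = -9*x^4 - 12*x^3 + 5*x + 2.
∫_{-1}^{1} of each monomial x^k gives [2/(k+1) if k even, 0 if k odd]. Integrating term-by-term (or equivalently evaluating the antiderivative F(x) = -9*x^5/5 - 3*x^4 + 5*x^2/2 + 2*x at the endpoints):
  F(1) − F(−1) = -3/10 − (-7/10) = 2/5.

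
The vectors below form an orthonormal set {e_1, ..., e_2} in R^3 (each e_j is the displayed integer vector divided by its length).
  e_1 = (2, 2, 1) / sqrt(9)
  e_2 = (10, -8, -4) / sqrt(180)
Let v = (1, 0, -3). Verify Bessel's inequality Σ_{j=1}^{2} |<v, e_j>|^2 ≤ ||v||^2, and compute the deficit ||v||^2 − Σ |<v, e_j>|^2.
Σ |<v, e_j>|^2 = 14/5; ||v||^2 = 10; deficit = 36/5

Write each e_j = u_j / sqrt(<u_j, u_j>) where u_j is the displayed integer vector. Then <v, e_j> = <v, u_j> / sqrt(<u_j, u_j>), so |<v, e_j>|^2 = <v, u_j>^2 / <u_j, u_j>.
Coefficients: <v, e_1> = -1/sqrt(9), <v, e_2> = 22/sqrt(180).
Square and sum: Σ |<v, e_j>|^2 = 14/5.
Compute ||v||^2 = v·v = 10.
Deficit = 10 − 14/5 = 36/5 ≥ 0, confirming Bessel's inequality. (The deficit equals ||v − Σ <v,e_j> e_j||^2, the squared distance from v to span{e_j}.)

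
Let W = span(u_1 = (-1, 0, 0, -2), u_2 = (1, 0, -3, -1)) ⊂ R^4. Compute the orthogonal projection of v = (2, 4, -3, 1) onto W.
proj_W(v) = (2, 0, -3, 1)

Set up U = [u_1 | ... | u_2] ∈ R^(4×2). The projector onto W = col(U) is P = U (U^T U)^(-1) U^T.
Compute U^T U =
  [5, 1]
  [1, 11],
and U^T v = (-4, 10).
Solve U^T U · c = U^T v for the coefficients: c = (-1, 1). The projection is proj_W(v) = U c.
Check: (v - proj_W(v)) · u_1 = 0  (should be 0).
Check: (v - proj_W(v)) · u_2 = 0  (should be 0).
Result: proj_W(v) = (2, 0, -3, 1).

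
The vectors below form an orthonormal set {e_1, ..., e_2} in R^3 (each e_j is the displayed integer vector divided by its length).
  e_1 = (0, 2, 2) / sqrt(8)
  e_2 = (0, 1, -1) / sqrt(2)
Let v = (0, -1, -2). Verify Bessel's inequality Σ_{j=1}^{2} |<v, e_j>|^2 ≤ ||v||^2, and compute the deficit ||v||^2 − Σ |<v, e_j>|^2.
Σ |<v, e_j>|^2 = 5; ||v||^2 = 5; deficit = 0

Write each e_j = u_j / sqrt(<u_j, u_j>) where u_j is the displayed integer vector. Then <v, e_j> = <v, u_j> / sqrt(<u_j, u_j>), so |<v, e_j>|^2 = <v, u_j>^2 / <u_j, u_j>.
Coefficients: <v, e_1> = -6/sqrt(8), <v, e_2> = 1/sqrt(2).
Square and sum: Σ |<v, e_j>|^2 = 5.
Compute ||v||^2 = v·v = 5.
Deficit = 5 − 5 = 0 ≥ 0, confirming Bessel's inequality. (The deficit equals ||v − Σ <v,e_j> e_j||^2, the squared distance from v to span{e_j}.)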